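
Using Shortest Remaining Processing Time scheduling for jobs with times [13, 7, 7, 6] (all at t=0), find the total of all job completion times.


Since all jobs arrive at t=0, SRPT equals SPT ordering.
SPT order: [6, 7, 7, 13]
Completion times:
  Job 1: p=6, C=6
  Job 2: p=7, C=13
  Job 3: p=7, C=20
  Job 4: p=13, C=33
Total completion time = 6 + 13 + 20 + 33 = 72

72


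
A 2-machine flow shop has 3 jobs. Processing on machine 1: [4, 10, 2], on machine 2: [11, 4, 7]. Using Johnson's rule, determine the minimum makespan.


Apply Johnson's rule:
  Group 1 (a <= b): [(3, 2, 7), (1, 4, 11)]
  Group 2 (a > b): [(2, 10, 4)]
Optimal job order: [3, 1, 2]
Schedule:
  Job 3: M1 done at 2, M2 done at 9
  Job 1: M1 done at 6, M2 done at 20
  Job 2: M1 done at 16, M2 done at 24
Makespan = 24

24


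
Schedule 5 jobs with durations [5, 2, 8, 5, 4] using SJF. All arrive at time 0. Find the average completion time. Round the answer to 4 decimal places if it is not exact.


SJF order (ascending): [2, 4, 5, 5, 8]
Completion times:
  Job 1: burst=2, C=2
  Job 2: burst=4, C=6
  Job 3: burst=5, C=11
  Job 4: burst=5, C=16
  Job 5: burst=8, C=24
Average completion = 59/5 = 11.8

11.8


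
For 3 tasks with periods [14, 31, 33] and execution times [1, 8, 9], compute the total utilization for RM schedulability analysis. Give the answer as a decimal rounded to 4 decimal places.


Compute individual utilizations (exact fractions):
  Task 1: C/T = 1/14 (approx. 0.0714)
  Task 2: C/T = 8/31 (approx. 0.2581)
  Task 3: C/T = 9/33 = 3/11 (approx. 0.2727)
Total utilization U = 1/14 + 8/31 + 3/11 = 2875/4774
Rounded to 4 decimal places: U = 0.6022
RM (Liu & Layland) bound for 3 tasks = 0.779763; compare with U = 2875/4774 (approx. 0.602220)
U <= bound, so schedulable by RM sufficient condition.

0.6022


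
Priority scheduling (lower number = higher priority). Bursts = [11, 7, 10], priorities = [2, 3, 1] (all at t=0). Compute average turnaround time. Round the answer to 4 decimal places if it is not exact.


Sort by priority (ascending = highest first):
Order: [(1, 10), (2, 11), (3, 7)]
Completion times:
  Priority 1, burst=10, C=10
  Priority 2, burst=11, C=21
  Priority 3, burst=7, C=28
Average turnaround = 59/3 = 19.6667

19.6667


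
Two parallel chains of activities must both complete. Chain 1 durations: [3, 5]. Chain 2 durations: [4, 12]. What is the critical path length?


Path A total = 3 + 5 = 8
Path B total = 4 + 12 = 16
Critical path = longest path = max(8, 16) = 16

16


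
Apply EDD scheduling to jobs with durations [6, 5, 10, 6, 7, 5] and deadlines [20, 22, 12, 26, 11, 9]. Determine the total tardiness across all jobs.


Sort by due date (EDD order): [(5, 9), (7, 11), (10, 12), (6, 20), (5, 22), (6, 26)]
Compute completion times and tardiness:
  Job 1: p=5, d=9, C=5, tardiness=max(0,5-9)=0
  Job 2: p=7, d=11, C=12, tardiness=max(0,12-11)=1
  Job 3: p=10, d=12, C=22, tardiness=max(0,22-12)=10
  Job 4: p=6, d=20, C=28, tardiness=max(0,28-20)=8
  Job 5: p=5, d=22, C=33, tardiness=max(0,33-22)=11
  Job 6: p=6, d=26, C=39, tardiness=max(0,39-26)=13
Total tardiness = 43

43


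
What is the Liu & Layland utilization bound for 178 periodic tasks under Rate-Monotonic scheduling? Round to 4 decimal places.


Compute 2^(1/178) = 1.0039016771
Subtract 1: 1.0039016771 - 1 = 0.0039016771
Multiply by n: 178 * 0.0039016771 = 0.6944985238
Round to 4 dp: 0.6945

0.6945


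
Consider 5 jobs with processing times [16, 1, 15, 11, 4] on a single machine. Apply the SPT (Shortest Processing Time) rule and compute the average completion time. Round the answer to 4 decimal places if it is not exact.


Sort jobs by processing time (SPT order): [1, 4, 11, 15, 16]
Compute completion times sequentially:
  Job 1: processing = 1, completes at 1
  Job 2: processing = 4, completes at 5
  Job 3: processing = 11, completes at 16
  Job 4: processing = 15, completes at 31
  Job 5: processing = 16, completes at 47
Sum of completion times = 100
Average completion time = 100/5 = 20.0

20.0


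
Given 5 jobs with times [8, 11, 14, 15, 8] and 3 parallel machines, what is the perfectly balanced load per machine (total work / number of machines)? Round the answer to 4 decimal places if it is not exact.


Total processing time = 8 + 11 + 14 + 15 + 8 = 56
Number of machines = 3
Ideal balanced load = 56 / 3 = 18.6667

18.6667


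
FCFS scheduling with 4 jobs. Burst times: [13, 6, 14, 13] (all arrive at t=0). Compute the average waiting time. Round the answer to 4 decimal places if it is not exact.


FCFS order (as given): [13, 6, 14, 13]
Waiting times:
  Job 1: wait = 0
  Job 2: wait = 13
  Job 3: wait = 19
  Job 4: wait = 33
Sum of waiting times = 65
Average waiting time = 65/4 = 16.25

16.25


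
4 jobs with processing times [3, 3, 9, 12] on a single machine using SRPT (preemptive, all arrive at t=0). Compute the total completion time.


Since all jobs arrive at t=0, SRPT equals SPT ordering.
SPT order: [3, 3, 9, 12]
Completion times:
  Job 1: p=3, C=3
  Job 2: p=3, C=6
  Job 3: p=9, C=15
  Job 4: p=12, C=27
Total completion time = 3 + 6 + 15 + 27 = 51

51


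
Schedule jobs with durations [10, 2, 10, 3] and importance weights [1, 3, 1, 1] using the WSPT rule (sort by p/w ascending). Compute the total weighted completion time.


Compute p/w ratios and sort ascending (WSPT): [(2, 3), (3, 1), (10, 1), (10, 1)]
Compute weighted completion times:
  Job (p=2,w=3): C=2, w*C=3*2=6
  Job (p=3,w=1): C=5, w*C=1*5=5
  Job (p=10,w=1): C=15, w*C=1*15=15
  Job (p=10,w=1): C=25, w*C=1*25=25
Total weighted completion time = 51

51


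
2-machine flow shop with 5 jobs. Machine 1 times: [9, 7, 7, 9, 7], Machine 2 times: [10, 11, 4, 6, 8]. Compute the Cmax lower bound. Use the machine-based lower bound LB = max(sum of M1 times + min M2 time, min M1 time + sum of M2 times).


LB1 = sum(M1 times) + min(M2 times) = 39 + 4 = 43
LB2 = min(M1 times) + sum(M2 times) = 7 + 39 = 46
Lower bound = max(LB1, LB2) = max(43, 46) = 46

46


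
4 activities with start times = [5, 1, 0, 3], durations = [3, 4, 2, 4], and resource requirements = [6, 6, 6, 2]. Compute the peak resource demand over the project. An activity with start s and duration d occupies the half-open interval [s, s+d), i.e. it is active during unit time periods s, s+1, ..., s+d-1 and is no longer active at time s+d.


Each activity i is active on [start_i, start_i + duration_i).
Compute total resource usage per time slot:
  t=0: active resources = [6], total = 6
  t=1: active resources = [6, 6], total = 12
  t=2: active resources = [6], total = 6
  t=3: active resources = [6, 2], total = 8
  t=4: active resources = [6, 2], total = 8
  t=5: active resources = [6, 2], total = 8
  t=6: active resources = [6, 2], total = 8
  t=7: active resources = [6], total = 6
Peak resource demand = 12

12


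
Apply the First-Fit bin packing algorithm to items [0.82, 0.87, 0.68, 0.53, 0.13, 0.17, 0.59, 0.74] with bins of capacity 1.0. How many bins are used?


Place items sequentially using First-Fit:
  Item 0.82 -> new Bin 1
  Item 0.87 -> new Bin 2
  Item 0.68 -> new Bin 3
  Item 0.53 -> new Bin 4
  Item 0.13 -> Bin 1 (now 0.95)
  Item 0.17 -> Bin 3 (now 0.85)
  Item 0.59 -> new Bin 5
  Item 0.74 -> new Bin 6
Total bins used = 6

6


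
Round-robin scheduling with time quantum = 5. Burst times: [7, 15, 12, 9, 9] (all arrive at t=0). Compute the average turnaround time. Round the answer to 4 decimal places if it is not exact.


Time quantum = 5
Execution trace:
  J1 runs 5 units, time = 5
  J2 runs 5 units, time = 10
  J3 runs 5 units, time = 15
  J4 runs 5 units, time = 20
  J5 runs 5 units, time = 25
  J1 runs 2 units, time = 27
  J2 runs 5 units, time = 32
  J3 runs 5 units, time = 37
  J4 runs 4 units, time = 41
  J5 runs 4 units, time = 45
  J2 runs 5 units, time = 50
  J3 runs 2 units, time = 52
Finish times: [27, 50, 52, 41, 45]
Average turnaround = 215/5 = 43.0

43.0


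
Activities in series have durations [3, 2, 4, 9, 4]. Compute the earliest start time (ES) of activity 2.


Activity 2 starts after activities 1 through 1 complete.
Predecessor durations: [3]
ES = 3 = 3

3


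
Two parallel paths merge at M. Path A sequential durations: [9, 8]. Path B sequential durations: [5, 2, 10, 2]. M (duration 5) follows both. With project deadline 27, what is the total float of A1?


Forward pass: ES(A1) = sum of predecessors on chain A = 0
EF = ES + duration = 0 + 9 = 9
Backward pass: LF(M) = deadline = 27; LS(M) = 27 - 5 = 22
LF(A1) = LS(M) - sum(successors on chain A) = 22 - 8 = 14
LS = LF - duration = 14 - 9 = 5
Total float = LS - ES = 5 - 0 = 5

5


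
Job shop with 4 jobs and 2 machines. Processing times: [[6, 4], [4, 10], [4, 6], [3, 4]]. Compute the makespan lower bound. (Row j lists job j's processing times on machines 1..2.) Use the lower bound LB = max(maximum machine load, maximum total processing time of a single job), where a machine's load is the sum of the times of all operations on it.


Machine loads:
  Machine 1: 6 + 4 + 4 + 3 = 17
  Machine 2: 4 + 10 + 6 + 4 = 24
Max machine load = 24
Job totals:
  Job 1: 10
  Job 2: 14
  Job 3: 10
  Job 4: 7
Max job total = 14
Lower bound = max(24, 14) = 24

24


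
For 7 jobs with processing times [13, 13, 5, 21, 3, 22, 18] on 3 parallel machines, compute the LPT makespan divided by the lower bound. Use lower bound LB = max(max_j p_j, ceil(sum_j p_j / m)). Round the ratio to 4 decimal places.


LPT order: [22, 21, 18, 13, 13, 5, 3]
Machine loads after assignment: [30, 34, 31]
LPT makespan = 34
Lower bound = max(max_job, ceil(total/3)) = max(22, 32) = 32
Ratio = 34 / 32 = 1.0625

1.0625


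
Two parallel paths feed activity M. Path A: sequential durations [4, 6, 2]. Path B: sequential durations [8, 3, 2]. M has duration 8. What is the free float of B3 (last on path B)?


ES(B3) = sum of predecessors on chain B = 11
EF(B3) = ES + duration = 11 + 2 = 13
Successor of B3 is M. ES(M) = max(sum(A), sum(B)) = max(12, 13) = 13
Free float = ES(successor) - EF(current) = 13 - 13 = 0

0


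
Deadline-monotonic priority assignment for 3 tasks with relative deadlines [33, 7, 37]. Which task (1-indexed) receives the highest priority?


Sort tasks by relative deadline (ascending):
  Task 2: deadline = 7
  Task 1: deadline = 33
  Task 3: deadline = 37
Priority order (highest first): [2, 1, 3]
Highest priority task = 2

2


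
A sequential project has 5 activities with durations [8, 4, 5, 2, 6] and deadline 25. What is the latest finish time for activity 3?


LF(activity 3) = deadline - sum of successor durations
Successors: activities 4 through 5 with durations [2, 6]
Sum of successor durations = 8
LF = 25 - 8 = 17

17


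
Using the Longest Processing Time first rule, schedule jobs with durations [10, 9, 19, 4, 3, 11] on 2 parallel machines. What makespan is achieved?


Sort jobs in decreasing order (LPT): [19, 11, 10, 9, 4, 3]
Assign each job to the least loaded machine:
  Machine 1: jobs [19, 9], load = 28
  Machine 2: jobs [11, 10, 4, 3], load = 28
Makespan = max load = 28

28


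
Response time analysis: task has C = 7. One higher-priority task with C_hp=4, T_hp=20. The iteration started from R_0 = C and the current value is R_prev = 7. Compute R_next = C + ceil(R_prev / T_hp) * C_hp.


R_next = C + ceil(R_prev / T_hp) * C_hp
ceil(7 / 20) = ceil(0.35) = 1
Interference = 1 * 4 = 4
R_next = 7 + 4 = 11

11


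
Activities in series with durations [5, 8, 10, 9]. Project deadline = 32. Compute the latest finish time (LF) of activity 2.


LF(activity 2) = deadline - sum of successor durations
Successors: activities 3 through 4 with durations [10, 9]
Sum of successor durations = 19
LF = 32 - 19 = 13

13


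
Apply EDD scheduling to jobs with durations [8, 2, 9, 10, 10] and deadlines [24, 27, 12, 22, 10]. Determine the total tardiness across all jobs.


Sort by due date (EDD order): [(10, 10), (9, 12), (10, 22), (8, 24), (2, 27)]
Compute completion times and tardiness:
  Job 1: p=10, d=10, C=10, tardiness=max(0,10-10)=0
  Job 2: p=9, d=12, C=19, tardiness=max(0,19-12)=7
  Job 3: p=10, d=22, C=29, tardiness=max(0,29-22)=7
  Job 4: p=8, d=24, C=37, tardiness=max(0,37-24)=13
  Job 5: p=2, d=27, C=39, tardiness=max(0,39-27)=12
Total tardiness = 39

39


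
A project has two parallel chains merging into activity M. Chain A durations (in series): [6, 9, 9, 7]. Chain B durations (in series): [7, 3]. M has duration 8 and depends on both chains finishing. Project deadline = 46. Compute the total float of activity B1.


Forward pass: ES(B1) = sum of predecessors on chain B = 0
EF = ES + duration = 0 + 7 = 7
Backward pass: LF(M) = deadline = 46; LS(M) = 46 - 8 = 38
LF(B1) = LS(M) - sum(successors on chain B) = 38 - 3 = 35
LS = LF - duration = 35 - 7 = 28
Total float = LS - ES = 28 - 0 = 28

28


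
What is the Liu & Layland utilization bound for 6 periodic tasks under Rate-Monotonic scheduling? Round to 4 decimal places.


Compute 2^(1/6) = 1.1224620483
Subtract 1: 1.1224620483 - 1 = 0.1224620483
Multiply by n: 6 * 0.1224620483 = 0.7347722898
Round to 4 dp: 0.7348

0.7348


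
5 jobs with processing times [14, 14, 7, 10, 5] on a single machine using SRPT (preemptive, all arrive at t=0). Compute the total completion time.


Since all jobs arrive at t=0, SRPT equals SPT ordering.
SPT order: [5, 7, 10, 14, 14]
Completion times:
  Job 1: p=5, C=5
  Job 2: p=7, C=12
  Job 3: p=10, C=22
  Job 4: p=14, C=36
  Job 5: p=14, C=50
Total completion time = 5 + 12 + 22 + 36 + 50 = 125

125


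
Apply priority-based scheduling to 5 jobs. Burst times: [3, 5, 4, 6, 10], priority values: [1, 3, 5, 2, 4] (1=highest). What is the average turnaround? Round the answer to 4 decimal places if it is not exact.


Sort by priority (ascending = highest first):
Order: [(1, 3), (2, 6), (3, 5), (4, 10), (5, 4)]
Completion times:
  Priority 1, burst=3, C=3
  Priority 2, burst=6, C=9
  Priority 3, burst=5, C=14
  Priority 4, burst=10, C=24
  Priority 5, burst=4, C=28
Average turnaround = 78/5 = 15.6

15.6


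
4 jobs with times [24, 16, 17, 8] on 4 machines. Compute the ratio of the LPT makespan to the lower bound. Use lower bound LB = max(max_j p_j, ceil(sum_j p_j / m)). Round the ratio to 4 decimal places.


LPT order: [24, 17, 16, 8]
Machine loads after assignment: [24, 17, 16, 8]
LPT makespan = 24
Lower bound = max(max_job, ceil(total/4)) = max(24, 17) = 24
Ratio = 24 / 24 = 1.0

1.0


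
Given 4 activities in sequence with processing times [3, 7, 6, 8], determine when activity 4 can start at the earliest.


Activity 4 starts after activities 1 through 3 complete.
Predecessor durations: [3, 7, 6]
ES = 3 + 7 + 6 = 16

16


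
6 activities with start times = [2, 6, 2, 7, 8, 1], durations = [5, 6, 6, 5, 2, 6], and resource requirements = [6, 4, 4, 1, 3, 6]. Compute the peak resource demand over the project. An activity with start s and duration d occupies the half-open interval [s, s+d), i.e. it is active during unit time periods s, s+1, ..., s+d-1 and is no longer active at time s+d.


Each activity i is active on [start_i, start_i + duration_i).
Compute total resource usage per time slot:
  t=0: active resources = [], total = 0
  t=1: active resources = [6], total = 6
  t=2: active resources = [6, 4, 6], total = 16
  t=3: active resources = [6, 4, 6], total = 16
  t=4: active resources = [6, 4, 6], total = 16
  t=5: active resources = [6, 4, 6], total = 16
  t=6: active resources = [6, 4, 4, 6], total = 20
  t=7: active resources = [4, 4, 1], total = 9
  t=8: active resources = [4, 1, 3], total = 8
  t=9: active resources = [4, 1, 3], total = 8
  t=10: active resources = [4, 1], total = 5
  t=11: active resources = [4, 1], total = 5
Peak resource demand = 20

20


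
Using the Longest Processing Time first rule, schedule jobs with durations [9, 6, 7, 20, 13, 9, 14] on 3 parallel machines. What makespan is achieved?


Sort jobs in decreasing order (LPT): [20, 14, 13, 9, 9, 7, 6]
Assign each job to the least loaded machine:
  Machine 1: jobs [20, 7], load = 27
  Machine 2: jobs [14, 9], load = 23
  Machine 3: jobs [13, 9, 6], load = 28
Makespan = max load = 28

28


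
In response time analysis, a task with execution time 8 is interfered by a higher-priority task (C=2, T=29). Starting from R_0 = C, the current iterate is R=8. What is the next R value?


R_next = C + ceil(R_prev / T_hp) * C_hp
ceil(8 / 29) = ceil(0.2759) = 1
Interference = 1 * 2 = 2
R_next = 8 + 2 = 10

10


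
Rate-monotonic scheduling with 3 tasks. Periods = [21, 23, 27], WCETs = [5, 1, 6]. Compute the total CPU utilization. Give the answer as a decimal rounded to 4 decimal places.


Compute individual utilizations (exact fractions):
  Task 1: C/T = 5/21 (approx. 0.2381)
  Task 2: C/T = 1/23 (approx. 0.0435)
  Task 3: C/T = 6/27 = 2/9 (approx. 0.2222)
Total utilization U = 5/21 + 1/23 + 2/9 = 730/1449
Rounded to 4 decimal places: U = 0.5038
RM (Liu & Layland) bound for 3 tasks = 0.779763; compare with U = 730/1449 (approx. 0.503796)
U <= bound, so schedulable by RM sufficient condition.

0.5038


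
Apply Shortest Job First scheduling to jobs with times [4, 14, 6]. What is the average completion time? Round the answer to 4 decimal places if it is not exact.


SJF order (ascending): [4, 6, 14]
Completion times:
  Job 1: burst=4, C=4
  Job 2: burst=6, C=10
  Job 3: burst=14, C=24
Average completion = 38/3 = 12.6667

12.6667


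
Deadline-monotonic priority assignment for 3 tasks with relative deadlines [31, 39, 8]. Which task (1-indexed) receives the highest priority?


Sort tasks by relative deadline (ascending):
  Task 3: deadline = 8
  Task 1: deadline = 31
  Task 2: deadline = 39
Priority order (highest first): [3, 1, 2]
Highest priority task = 3

3


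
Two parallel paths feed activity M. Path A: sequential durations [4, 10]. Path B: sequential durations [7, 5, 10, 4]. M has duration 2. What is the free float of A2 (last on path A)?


ES(A2) = sum of predecessors on chain A = 4
EF(A2) = ES + duration = 4 + 10 = 14
Successor of A2 is M. ES(M) = max(sum(A), sum(B)) = max(14, 26) = 26
Free float = ES(successor) - EF(current) = 26 - 14 = 12

12


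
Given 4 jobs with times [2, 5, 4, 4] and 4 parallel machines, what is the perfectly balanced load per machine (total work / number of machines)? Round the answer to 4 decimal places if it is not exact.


Total processing time = 2 + 5 + 4 + 4 = 15
Number of machines = 4
Ideal balanced load = 15 / 4 = 3.75

3.75


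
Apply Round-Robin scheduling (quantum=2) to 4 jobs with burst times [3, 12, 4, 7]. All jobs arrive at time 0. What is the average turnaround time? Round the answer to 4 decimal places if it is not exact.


Time quantum = 2
Execution trace:
  J1 runs 2 units, time = 2
  J2 runs 2 units, time = 4
  J3 runs 2 units, time = 6
  J4 runs 2 units, time = 8
  J1 runs 1 units, time = 9
  J2 runs 2 units, time = 11
  J3 runs 2 units, time = 13
  J4 runs 2 units, time = 15
  J2 runs 2 units, time = 17
  J4 runs 2 units, time = 19
  J2 runs 2 units, time = 21
  J4 runs 1 units, time = 22
  J2 runs 2 units, time = 24
  J2 runs 2 units, time = 26
Finish times: [9, 26, 13, 22]
Average turnaround = 70/4 = 17.5

17.5


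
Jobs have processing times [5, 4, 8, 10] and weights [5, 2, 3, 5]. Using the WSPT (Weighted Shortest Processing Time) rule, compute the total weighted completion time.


Compute p/w ratios and sort ascending (WSPT): [(5, 5), (4, 2), (10, 5), (8, 3)]
Compute weighted completion times:
  Job (p=5,w=5): C=5, w*C=5*5=25
  Job (p=4,w=2): C=9, w*C=2*9=18
  Job (p=10,w=5): C=19, w*C=5*19=95
  Job (p=8,w=3): C=27, w*C=3*27=81
Total weighted completion time = 219

219


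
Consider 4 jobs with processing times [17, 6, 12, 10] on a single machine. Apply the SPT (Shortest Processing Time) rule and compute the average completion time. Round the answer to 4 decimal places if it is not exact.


Sort jobs by processing time (SPT order): [6, 10, 12, 17]
Compute completion times sequentially:
  Job 1: processing = 6, completes at 6
  Job 2: processing = 10, completes at 16
  Job 3: processing = 12, completes at 28
  Job 4: processing = 17, completes at 45
Sum of completion times = 95
Average completion time = 95/4 = 23.75

23.75


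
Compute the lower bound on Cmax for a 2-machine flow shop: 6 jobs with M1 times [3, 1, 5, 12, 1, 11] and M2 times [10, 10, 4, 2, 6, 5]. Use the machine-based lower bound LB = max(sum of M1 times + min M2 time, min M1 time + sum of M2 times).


LB1 = sum(M1 times) + min(M2 times) = 33 + 2 = 35
LB2 = min(M1 times) + sum(M2 times) = 1 + 37 = 38
Lower bound = max(LB1, LB2) = max(35, 38) = 38

38


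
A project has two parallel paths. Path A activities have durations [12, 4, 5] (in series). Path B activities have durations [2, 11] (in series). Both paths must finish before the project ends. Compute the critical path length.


Path A total = 12 + 4 + 5 = 21
Path B total = 2 + 11 = 13
Critical path = longest path = max(21, 13) = 21

21


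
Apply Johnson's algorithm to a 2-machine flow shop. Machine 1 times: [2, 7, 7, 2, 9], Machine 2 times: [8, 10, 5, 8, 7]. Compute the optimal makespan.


Apply Johnson's rule:
  Group 1 (a <= b): [(1, 2, 8), (4, 2, 8), (2, 7, 10)]
  Group 2 (a > b): [(5, 9, 7), (3, 7, 5)]
Optimal job order: [1, 4, 2, 5, 3]
Schedule:
  Job 1: M1 done at 2, M2 done at 10
  Job 4: M1 done at 4, M2 done at 18
  Job 2: M1 done at 11, M2 done at 28
  Job 5: M1 done at 20, M2 done at 35
  Job 3: M1 done at 27, M2 done at 40
Makespan = 40

40


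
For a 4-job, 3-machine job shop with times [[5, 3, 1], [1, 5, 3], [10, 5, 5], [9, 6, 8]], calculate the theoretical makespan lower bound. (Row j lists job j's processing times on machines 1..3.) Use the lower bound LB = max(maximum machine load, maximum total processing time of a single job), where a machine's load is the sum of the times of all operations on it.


Machine loads:
  Machine 1: 5 + 1 + 10 + 9 = 25
  Machine 2: 3 + 5 + 5 + 6 = 19
  Machine 3: 1 + 3 + 5 + 8 = 17
Max machine load = 25
Job totals:
  Job 1: 9
  Job 2: 9
  Job 3: 20
  Job 4: 23
Max job total = 23
Lower bound = max(25, 23) = 25

25


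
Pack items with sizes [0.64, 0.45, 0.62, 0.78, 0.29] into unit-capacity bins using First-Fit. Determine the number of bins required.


Place items sequentially using First-Fit:
  Item 0.64 -> new Bin 1
  Item 0.45 -> new Bin 2
  Item 0.62 -> new Bin 3
  Item 0.78 -> new Bin 4
  Item 0.29 -> Bin 1 (now 0.93)
Total bins used = 4

4


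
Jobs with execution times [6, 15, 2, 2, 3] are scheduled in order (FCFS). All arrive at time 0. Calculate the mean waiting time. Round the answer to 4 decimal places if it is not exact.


FCFS order (as given): [6, 15, 2, 2, 3]
Waiting times:
  Job 1: wait = 0
  Job 2: wait = 6
  Job 3: wait = 21
  Job 4: wait = 23
  Job 5: wait = 25
Sum of waiting times = 75
Average waiting time = 75/5 = 15.0

15.0


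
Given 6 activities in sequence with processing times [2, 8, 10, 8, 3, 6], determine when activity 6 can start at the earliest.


Activity 6 starts after activities 1 through 5 complete.
Predecessor durations: [2, 8, 10, 8, 3]
ES = 2 + 8 + 10 + 8 + 3 = 31

31


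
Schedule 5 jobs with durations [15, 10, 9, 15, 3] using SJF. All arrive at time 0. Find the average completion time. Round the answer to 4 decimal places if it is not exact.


SJF order (ascending): [3, 9, 10, 15, 15]
Completion times:
  Job 1: burst=3, C=3
  Job 2: burst=9, C=12
  Job 3: burst=10, C=22
  Job 4: burst=15, C=37
  Job 5: burst=15, C=52
Average completion = 126/5 = 25.2

25.2


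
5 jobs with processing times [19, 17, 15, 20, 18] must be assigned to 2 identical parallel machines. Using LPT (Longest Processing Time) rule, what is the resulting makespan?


Sort jobs in decreasing order (LPT): [20, 19, 18, 17, 15]
Assign each job to the least loaded machine:
  Machine 1: jobs [20, 17, 15], load = 52
  Machine 2: jobs [19, 18], load = 37
Makespan = max load = 52

52


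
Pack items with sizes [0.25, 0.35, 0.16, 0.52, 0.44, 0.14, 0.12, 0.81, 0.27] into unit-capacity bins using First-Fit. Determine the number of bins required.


Place items sequentially using First-Fit:
  Item 0.25 -> new Bin 1
  Item 0.35 -> Bin 1 (now 0.6)
  Item 0.16 -> Bin 1 (now 0.76)
  Item 0.52 -> new Bin 2
  Item 0.44 -> Bin 2 (now 0.96)
  Item 0.14 -> Bin 1 (now 0.9)
  Item 0.12 -> new Bin 3
  Item 0.81 -> Bin 3 (now 0.93)
  Item 0.27 -> new Bin 4
Total bins used = 4

4


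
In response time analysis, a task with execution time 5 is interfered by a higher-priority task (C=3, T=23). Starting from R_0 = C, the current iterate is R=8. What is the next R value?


R_next = C + ceil(R_prev / T_hp) * C_hp
ceil(8 / 23) = ceil(0.3478) = 1
Interference = 1 * 3 = 3
R_next = 5 + 3 = 8
R_next = R_prev, so the iteration has converged (response time = 8).

8


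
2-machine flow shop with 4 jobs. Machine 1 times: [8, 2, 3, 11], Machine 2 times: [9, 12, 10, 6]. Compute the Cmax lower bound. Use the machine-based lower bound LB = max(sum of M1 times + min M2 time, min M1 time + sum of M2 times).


LB1 = sum(M1 times) + min(M2 times) = 24 + 6 = 30
LB2 = min(M1 times) + sum(M2 times) = 2 + 37 = 39
Lower bound = max(LB1, LB2) = max(30, 39) = 39

39


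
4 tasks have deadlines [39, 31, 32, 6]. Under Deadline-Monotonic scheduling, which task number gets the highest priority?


Sort tasks by relative deadline (ascending):
  Task 4: deadline = 6
  Task 2: deadline = 31
  Task 3: deadline = 32
  Task 1: deadline = 39
Priority order (highest first): [4, 2, 3, 1]
Highest priority task = 4

4


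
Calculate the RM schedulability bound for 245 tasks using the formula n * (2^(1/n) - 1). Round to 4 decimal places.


Compute 2^(1/245) = 1.0028331781
Subtract 1: 1.0028331781 - 1 = 0.0028331781
Multiply by n: 245 * 0.0028331781 = 0.6941286345
Round to 4 dp: 0.6941

0.6941


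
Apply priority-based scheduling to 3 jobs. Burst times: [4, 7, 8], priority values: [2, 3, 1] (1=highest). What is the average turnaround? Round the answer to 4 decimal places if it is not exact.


Sort by priority (ascending = highest first):
Order: [(1, 8), (2, 4), (3, 7)]
Completion times:
  Priority 1, burst=8, C=8
  Priority 2, burst=4, C=12
  Priority 3, burst=7, C=19
Average turnaround = 39/3 = 13.0

13.0


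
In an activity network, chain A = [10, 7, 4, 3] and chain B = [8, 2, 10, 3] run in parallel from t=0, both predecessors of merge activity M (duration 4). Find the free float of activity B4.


ES(B4) = sum of predecessors on chain B = 20
EF(B4) = ES + duration = 20 + 3 = 23
Successor of B4 is M. ES(M) = max(sum(A), sum(B)) = max(24, 23) = 24
Free float = ES(successor) - EF(current) = 24 - 23 = 1

1


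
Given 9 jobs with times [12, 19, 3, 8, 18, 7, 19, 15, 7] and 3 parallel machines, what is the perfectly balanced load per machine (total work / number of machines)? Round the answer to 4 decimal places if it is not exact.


Total processing time = 12 + 19 + 3 + 8 + 18 + 7 + 19 + 15 + 7 = 108
Number of machines = 3
Ideal balanced load = 108 / 3 = 36.0

36.0


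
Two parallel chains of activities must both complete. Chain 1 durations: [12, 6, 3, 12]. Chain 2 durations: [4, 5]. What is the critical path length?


Path A total = 12 + 6 + 3 + 12 = 33
Path B total = 4 + 5 = 9
Critical path = longest path = max(33, 9) = 33

33


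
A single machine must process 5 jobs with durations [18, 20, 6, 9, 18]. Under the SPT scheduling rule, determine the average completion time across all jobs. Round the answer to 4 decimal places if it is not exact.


Sort jobs by processing time (SPT order): [6, 9, 18, 18, 20]
Compute completion times sequentially:
  Job 1: processing = 6, completes at 6
  Job 2: processing = 9, completes at 15
  Job 3: processing = 18, completes at 33
  Job 4: processing = 18, completes at 51
  Job 5: processing = 20, completes at 71
Sum of completion times = 176
Average completion time = 176/5 = 35.2

35.2


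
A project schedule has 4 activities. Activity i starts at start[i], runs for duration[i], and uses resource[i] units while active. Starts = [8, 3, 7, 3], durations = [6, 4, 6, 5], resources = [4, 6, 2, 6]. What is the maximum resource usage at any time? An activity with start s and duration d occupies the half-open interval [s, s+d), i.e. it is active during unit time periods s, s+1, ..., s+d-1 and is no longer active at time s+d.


Each activity i is active on [start_i, start_i + duration_i).
Compute total resource usage per time slot:
  t=0: active resources = [], total = 0
  t=1: active resources = [], total = 0
  t=2: active resources = [], total = 0
  t=3: active resources = [6, 6], total = 12
  t=4: active resources = [6, 6], total = 12
  t=5: active resources = [6, 6], total = 12
  t=6: active resources = [6, 6], total = 12
  t=7: active resources = [2, 6], total = 8
  t=8: active resources = [4, 2], total = 6
  t=9: active resources = [4, 2], total = 6
  t=10: active resources = [4, 2], total = 6
  t=11: active resources = [4, 2], total = 6
  t=12: active resources = [4, 2], total = 6
  t=13: active resources = [4], total = 4
Peak resource demand = 12

12


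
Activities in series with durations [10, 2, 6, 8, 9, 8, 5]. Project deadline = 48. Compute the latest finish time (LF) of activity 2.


LF(activity 2) = deadline - sum of successor durations
Successors: activities 3 through 7 with durations [6, 8, 9, 8, 5]
Sum of successor durations = 36
LF = 48 - 36 = 12

12


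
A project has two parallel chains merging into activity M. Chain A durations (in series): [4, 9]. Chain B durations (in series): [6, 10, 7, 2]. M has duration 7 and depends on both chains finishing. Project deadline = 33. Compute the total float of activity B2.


Forward pass: ES(B2) = sum of predecessors on chain B = 6
EF = ES + duration = 6 + 10 = 16
Backward pass: LF(M) = deadline = 33; LS(M) = 33 - 7 = 26
LF(B2) = LS(M) - sum(successors on chain B) = 26 - 9 = 17
LS = LF - duration = 17 - 10 = 7
Total float = LS - ES = 7 - 6 = 1

1


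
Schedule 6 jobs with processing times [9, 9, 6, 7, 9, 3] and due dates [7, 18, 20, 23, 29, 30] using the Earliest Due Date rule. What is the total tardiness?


Sort by due date (EDD order): [(9, 7), (9, 18), (6, 20), (7, 23), (9, 29), (3, 30)]
Compute completion times and tardiness:
  Job 1: p=9, d=7, C=9, tardiness=max(0,9-7)=2
  Job 2: p=9, d=18, C=18, tardiness=max(0,18-18)=0
  Job 3: p=6, d=20, C=24, tardiness=max(0,24-20)=4
  Job 4: p=7, d=23, C=31, tardiness=max(0,31-23)=8
  Job 5: p=9, d=29, C=40, tardiness=max(0,40-29)=11
  Job 6: p=3, d=30, C=43, tardiness=max(0,43-30)=13
Total tardiness = 38

38


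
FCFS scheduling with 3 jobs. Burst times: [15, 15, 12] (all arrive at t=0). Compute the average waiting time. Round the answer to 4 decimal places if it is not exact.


FCFS order (as given): [15, 15, 12]
Waiting times:
  Job 1: wait = 0
  Job 2: wait = 15
  Job 3: wait = 30
Sum of waiting times = 45
Average waiting time = 45/3 = 15.0

15.0


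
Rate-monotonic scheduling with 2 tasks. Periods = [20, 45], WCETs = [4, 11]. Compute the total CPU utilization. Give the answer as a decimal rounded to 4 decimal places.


Compute individual utilizations (exact fractions):
  Task 1: C/T = 4/20 = 1/5 (approx. 0.2)
  Task 2: C/T = 11/45 (approx. 0.2444)
Total utilization U = 1/5 + 11/45 = 4/9
Rounded to 4 decimal places: U = 0.4444
RM (Liu & Layland) bound for 2 tasks = 0.828427; compare with U = 4/9 (approx. 0.444444)
U <= bound, so schedulable by RM sufficient condition.

0.4444


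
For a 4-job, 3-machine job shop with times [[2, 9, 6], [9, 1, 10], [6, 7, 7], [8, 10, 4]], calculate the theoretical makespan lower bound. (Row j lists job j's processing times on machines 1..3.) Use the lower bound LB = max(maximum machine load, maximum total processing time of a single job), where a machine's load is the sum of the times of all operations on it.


Machine loads:
  Machine 1: 2 + 9 + 6 + 8 = 25
  Machine 2: 9 + 1 + 7 + 10 = 27
  Machine 3: 6 + 10 + 7 + 4 = 27
Max machine load = 27
Job totals:
  Job 1: 17
  Job 2: 20
  Job 3: 20
  Job 4: 22
Max job total = 22
Lower bound = max(27, 22) = 27

27


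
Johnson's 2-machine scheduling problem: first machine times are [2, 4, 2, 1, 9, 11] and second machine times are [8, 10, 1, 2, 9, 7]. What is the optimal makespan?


Apply Johnson's rule:
  Group 1 (a <= b): [(4, 1, 2), (1, 2, 8), (2, 4, 10), (5, 9, 9)]
  Group 2 (a > b): [(6, 11, 7), (3, 2, 1)]
Optimal job order: [4, 1, 2, 5, 6, 3]
Schedule:
  Job 4: M1 done at 1, M2 done at 3
  Job 1: M1 done at 3, M2 done at 11
  Job 2: M1 done at 7, M2 done at 21
  Job 5: M1 done at 16, M2 done at 30
  Job 6: M1 done at 27, M2 done at 37
  Job 3: M1 done at 29, M2 done at 38
Makespan = 38

38


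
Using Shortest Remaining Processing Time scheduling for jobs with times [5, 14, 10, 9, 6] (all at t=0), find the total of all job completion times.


Since all jobs arrive at t=0, SRPT equals SPT ordering.
SPT order: [5, 6, 9, 10, 14]
Completion times:
  Job 1: p=5, C=5
  Job 2: p=6, C=11
  Job 3: p=9, C=20
  Job 4: p=10, C=30
  Job 5: p=14, C=44
Total completion time = 5 + 11 + 20 + 30 + 44 = 110

110


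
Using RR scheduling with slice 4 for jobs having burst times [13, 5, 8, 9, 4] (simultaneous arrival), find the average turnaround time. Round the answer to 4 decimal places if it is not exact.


Time quantum = 4
Execution trace:
  J1 runs 4 units, time = 4
  J2 runs 4 units, time = 8
  J3 runs 4 units, time = 12
  J4 runs 4 units, time = 16
  J5 runs 4 units, time = 20
  J1 runs 4 units, time = 24
  J2 runs 1 units, time = 25
  J3 runs 4 units, time = 29
  J4 runs 4 units, time = 33
  J1 runs 4 units, time = 37
  J4 runs 1 units, time = 38
  J1 runs 1 units, time = 39
Finish times: [39, 25, 29, 38, 20]
Average turnaround = 151/5 = 30.2

30.2


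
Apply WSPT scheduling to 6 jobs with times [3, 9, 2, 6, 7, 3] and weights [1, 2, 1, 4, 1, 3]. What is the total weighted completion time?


Compute p/w ratios and sort ascending (WSPT): [(3, 3), (6, 4), (2, 1), (3, 1), (9, 2), (7, 1)]
Compute weighted completion times:
  Job (p=3,w=3): C=3, w*C=3*3=9
  Job (p=6,w=4): C=9, w*C=4*9=36
  Job (p=2,w=1): C=11, w*C=1*11=11
  Job (p=3,w=1): C=14, w*C=1*14=14
  Job (p=9,w=2): C=23, w*C=2*23=46
  Job (p=7,w=1): C=30, w*C=1*30=30
Total weighted completion time = 146

146


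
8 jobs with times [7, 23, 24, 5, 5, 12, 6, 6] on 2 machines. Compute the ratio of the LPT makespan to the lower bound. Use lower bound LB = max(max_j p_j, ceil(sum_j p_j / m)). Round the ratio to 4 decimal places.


LPT order: [24, 23, 12, 7, 6, 6, 5, 5]
Machine loads after assignment: [42, 46]
LPT makespan = 46
Lower bound = max(max_job, ceil(total/2)) = max(24, 44) = 44
Ratio = 46 / 44 = 1.0455

1.0455


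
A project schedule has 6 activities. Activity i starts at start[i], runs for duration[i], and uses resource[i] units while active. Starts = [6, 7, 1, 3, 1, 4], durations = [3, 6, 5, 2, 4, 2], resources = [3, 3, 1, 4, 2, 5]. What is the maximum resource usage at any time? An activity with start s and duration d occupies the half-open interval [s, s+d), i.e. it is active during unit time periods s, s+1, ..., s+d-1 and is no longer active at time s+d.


Each activity i is active on [start_i, start_i + duration_i).
Compute total resource usage per time slot:
  t=0: active resources = [], total = 0
  t=1: active resources = [1, 2], total = 3
  t=2: active resources = [1, 2], total = 3
  t=3: active resources = [1, 4, 2], total = 7
  t=4: active resources = [1, 4, 2, 5], total = 12
  t=5: active resources = [1, 5], total = 6
  t=6: active resources = [3], total = 3
  t=7: active resources = [3, 3], total = 6
  t=8: active resources = [3, 3], total = 6
  t=9: active resources = [3], total = 3
  t=10: active resources = [3], total = 3
  t=11: active resources = [3], total = 3
  t=12: active resources = [3], total = 3
Peak resource demand = 12

12


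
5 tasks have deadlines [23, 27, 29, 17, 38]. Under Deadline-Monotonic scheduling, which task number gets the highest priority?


Sort tasks by relative deadline (ascending):
  Task 4: deadline = 17
  Task 1: deadline = 23
  Task 2: deadline = 27
  Task 3: deadline = 29
  Task 5: deadline = 38
Priority order (highest first): [4, 1, 2, 3, 5]
Highest priority task = 4

4


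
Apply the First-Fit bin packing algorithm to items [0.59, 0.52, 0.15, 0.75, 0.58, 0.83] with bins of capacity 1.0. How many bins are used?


Place items sequentially using First-Fit:
  Item 0.59 -> new Bin 1
  Item 0.52 -> new Bin 2
  Item 0.15 -> Bin 1 (now 0.74)
  Item 0.75 -> new Bin 3
  Item 0.58 -> new Bin 4
  Item 0.83 -> new Bin 5
Total bins used = 5

5


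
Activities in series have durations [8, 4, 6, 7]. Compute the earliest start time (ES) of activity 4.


Activity 4 starts after activities 1 through 3 complete.
Predecessor durations: [8, 4, 6]
ES = 8 + 4 + 6 = 18

18


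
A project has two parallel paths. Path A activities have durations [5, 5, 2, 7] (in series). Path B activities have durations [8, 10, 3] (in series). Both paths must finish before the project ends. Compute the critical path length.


Path A total = 5 + 5 + 2 + 7 = 19
Path B total = 8 + 10 + 3 = 21
Critical path = longest path = max(19, 21) = 21

21


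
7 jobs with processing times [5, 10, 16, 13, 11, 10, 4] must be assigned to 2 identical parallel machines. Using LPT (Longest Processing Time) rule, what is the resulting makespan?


Sort jobs in decreasing order (LPT): [16, 13, 11, 10, 10, 5, 4]
Assign each job to the least loaded machine:
  Machine 1: jobs [16, 10, 5, 4], load = 35
  Machine 2: jobs [13, 11, 10], load = 34
Makespan = max load = 35

35


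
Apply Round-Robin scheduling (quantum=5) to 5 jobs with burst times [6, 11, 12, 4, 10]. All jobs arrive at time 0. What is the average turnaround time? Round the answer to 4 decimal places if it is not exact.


Time quantum = 5
Execution trace:
  J1 runs 5 units, time = 5
  J2 runs 5 units, time = 10
  J3 runs 5 units, time = 15
  J4 runs 4 units, time = 19
  J5 runs 5 units, time = 24
  J1 runs 1 units, time = 25
  J2 runs 5 units, time = 30
  J3 runs 5 units, time = 35
  J5 runs 5 units, time = 40
  J2 runs 1 units, time = 41
  J3 runs 2 units, time = 43
Finish times: [25, 41, 43, 19, 40]
Average turnaround = 168/5 = 33.6

33.6


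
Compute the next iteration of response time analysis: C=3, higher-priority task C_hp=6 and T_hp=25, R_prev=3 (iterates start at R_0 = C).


R_next = C + ceil(R_prev / T_hp) * C_hp
ceil(3 / 25) = ceil(0.12) = 1
Interference = 1 * 6 = 6
R_next = 3 + 6 = 9

9


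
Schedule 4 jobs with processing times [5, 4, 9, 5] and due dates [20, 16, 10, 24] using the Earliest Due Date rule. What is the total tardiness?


Sort by due date (EDD order): [(9, 10), (4, 16), (5, 20), (5, 24)]
Compute completion times and tardiness:
  Job 1: p=9, d=10, C=9, tardiness=max(0,9-10)=0
  Job 2: p=4, d=16, C=13, tardiness=max(0,13-16)=0
  Job 3: p=5, d=20, C=18, tardiness=max(0,18-20)=0
  Job 4: p=5, d=24, C=23, tardiness=max(0,23-24)=0
Total tardiness = 0

0


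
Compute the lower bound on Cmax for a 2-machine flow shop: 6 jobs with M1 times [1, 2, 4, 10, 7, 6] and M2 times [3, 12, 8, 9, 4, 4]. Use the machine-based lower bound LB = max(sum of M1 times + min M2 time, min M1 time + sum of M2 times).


LB1 = sum(M1 times) + min(M2 times) = 30 + 3 = 33
LB2 = min(M1 times) + sum(M2 times) = 1 + 40 = 41
Lower bound = max(LB1, LB2) = max(33, 41) = 41

41


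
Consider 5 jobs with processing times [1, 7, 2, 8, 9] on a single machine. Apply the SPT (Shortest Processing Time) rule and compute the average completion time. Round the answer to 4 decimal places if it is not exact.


Sort jobs by processing time (SPT order): [1, 2, 7, 8, 9]
Compute completion times sequentially:
  Job 1: processing = 1, completes at 1
  Job 2: processing = 2, completes at 3
  Job 3: processing = 7, completes at 10
  Job 4: processing = 8, completes at 18
  Job 5: processing = 9, completes at 27
Sum of completion times = 59
Average completion time = 59/5 = 11.8

11.8


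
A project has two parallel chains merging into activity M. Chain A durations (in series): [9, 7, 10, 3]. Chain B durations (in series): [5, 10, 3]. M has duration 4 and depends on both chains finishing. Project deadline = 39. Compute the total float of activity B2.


Forward pass: ES(B2) = sum of predecessors on chain B = 5
EF = ES + duration = 5 + 10 = 15
Backward pass: LF(M) = deadline = 39; LS(M) = 39 - 4 = 35
LF(B2) = LS(M) - sum(successors on chain B) = 35 - 3 = 32
LS = LF - duration = 32 - 10 = 22
Total float = LS - ES = 22 - 5 = 17

17
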